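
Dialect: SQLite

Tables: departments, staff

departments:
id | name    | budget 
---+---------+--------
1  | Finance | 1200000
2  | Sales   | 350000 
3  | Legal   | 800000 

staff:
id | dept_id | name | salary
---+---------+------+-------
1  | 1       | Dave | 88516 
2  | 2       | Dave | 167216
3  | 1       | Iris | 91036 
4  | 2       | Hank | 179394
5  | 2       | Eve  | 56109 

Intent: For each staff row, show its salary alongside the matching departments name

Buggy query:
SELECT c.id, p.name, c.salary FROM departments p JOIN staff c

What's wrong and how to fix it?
Bug: JOIN with no ON clause produces a cartesian product; every staff row pairs with every departments row

Fix: Add ON c.dept_id = p.id to the JOIN

Corrected query:
SELECT c.id, p.name, c.salary FROM departments p JOIN staff c ON c.dept_id = p.id

Result:
id | name    | salary
---+---------+-------
1  | Finance | 88516 
2  | Sales   | 167216
3  | Finance | 91036 
4  | Sales   | 179394
5  | Sales   | 56109 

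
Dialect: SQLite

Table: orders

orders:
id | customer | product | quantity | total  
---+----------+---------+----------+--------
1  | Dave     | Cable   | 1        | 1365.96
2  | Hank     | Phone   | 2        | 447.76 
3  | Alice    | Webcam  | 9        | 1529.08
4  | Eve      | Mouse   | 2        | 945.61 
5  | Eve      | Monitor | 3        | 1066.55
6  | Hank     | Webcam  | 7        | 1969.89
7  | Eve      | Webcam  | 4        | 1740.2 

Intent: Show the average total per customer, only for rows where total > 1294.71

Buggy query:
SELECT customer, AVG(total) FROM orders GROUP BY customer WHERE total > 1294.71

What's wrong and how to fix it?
Bug: WHERE cannot follow GROUP BY

Fix: Place WHERE between FROM and GROUP BY

Corrected query:
SELECT customer, AVG(total) FROM orders WHERE total > 1294.71 GROUP BY customer

Result:
customer | AVG(total)
---------+-----------
Alice    | 1529.08   
Dave     | 1365.96   
Eve      | 1740.2    
Hank     | 1969.89   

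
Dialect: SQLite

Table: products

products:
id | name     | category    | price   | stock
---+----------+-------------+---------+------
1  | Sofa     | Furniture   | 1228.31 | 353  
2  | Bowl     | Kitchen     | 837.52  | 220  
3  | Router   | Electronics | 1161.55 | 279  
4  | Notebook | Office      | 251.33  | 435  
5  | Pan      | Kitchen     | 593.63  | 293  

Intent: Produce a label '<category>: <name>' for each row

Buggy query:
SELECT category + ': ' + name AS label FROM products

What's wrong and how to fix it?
Bug: '+' is numeric addition; on text columns SQLite converts them to 0 instead of concatenating

Fix: Use the || operator for string concatenation

Corrected query:
SELECT category || ': ' || name AS label FROM products

Result:
label              
-------------------
Furniture: Sofa    
Kitchen: Bowl      
Electronics: Router
Office: Notebook   
Kitchen: Pan       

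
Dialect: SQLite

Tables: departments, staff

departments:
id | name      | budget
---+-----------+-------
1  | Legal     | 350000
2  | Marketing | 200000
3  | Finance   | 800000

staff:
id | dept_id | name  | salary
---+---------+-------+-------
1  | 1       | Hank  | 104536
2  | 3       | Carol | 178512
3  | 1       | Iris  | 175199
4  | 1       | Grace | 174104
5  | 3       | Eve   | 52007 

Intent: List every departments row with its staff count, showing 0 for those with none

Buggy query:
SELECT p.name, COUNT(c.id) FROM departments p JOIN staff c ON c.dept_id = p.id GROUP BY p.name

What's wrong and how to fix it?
Bug: An inner join excludes parents with zero children

Fix: Switch to LEFT JOIN to retain unmatched parent rows

Corrected query:
SELECT p.name, COUNT(c.id) FROM departments p LEFT JOIN staff c ON c.dept_id = p.id GROUP BY p.name

Result:
name      | COUNT(c.id)
----------+------------
Finance   | 2          
Legal     | 3          
Marketing | 0          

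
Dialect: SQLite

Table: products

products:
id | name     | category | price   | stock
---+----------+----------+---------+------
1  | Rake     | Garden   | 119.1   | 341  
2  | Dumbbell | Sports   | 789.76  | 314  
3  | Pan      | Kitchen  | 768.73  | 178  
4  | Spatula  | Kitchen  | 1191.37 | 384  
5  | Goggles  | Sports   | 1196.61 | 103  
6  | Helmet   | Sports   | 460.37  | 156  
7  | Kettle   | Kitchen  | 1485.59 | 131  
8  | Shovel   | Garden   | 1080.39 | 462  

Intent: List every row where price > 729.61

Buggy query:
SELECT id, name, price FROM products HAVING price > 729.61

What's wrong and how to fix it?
Bug: HAVING filters the output of aggregation, but this query has no GROUP BY and no aggregate functions, so SQLite rejects it (HAVING clause on a non-aggregate query); the condition here is per row

Fix: Replace HAVING with WHERE since the condition applies to individual rows

Corrected query:
SELECT id, name, price FROM products WHERE price > 729.61

Result:
id | name     | price  
---+----------+--------
2  | Dumbbell | 789.76 
3  | Pan      | 768.73 
4  | Spatula  | 1191.37
5  | Goggles  | 1196.61
7  | Kettle   | 1485.59
8  | Shovel   | 1080.39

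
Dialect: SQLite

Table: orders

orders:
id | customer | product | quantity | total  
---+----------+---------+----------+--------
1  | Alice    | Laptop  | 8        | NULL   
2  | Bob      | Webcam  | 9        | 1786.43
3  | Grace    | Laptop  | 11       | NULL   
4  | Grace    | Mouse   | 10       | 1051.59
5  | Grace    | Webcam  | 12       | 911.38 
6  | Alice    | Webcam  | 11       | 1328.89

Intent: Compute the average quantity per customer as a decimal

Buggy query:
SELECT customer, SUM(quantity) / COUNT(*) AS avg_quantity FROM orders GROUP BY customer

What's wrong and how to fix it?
Bug: SUM(quantity) and COUNT(*) are both integers; the division truncates the fractional part

Fix: Multiply by 1.0 (or CAST to REAL) to force floating-point division

Corrected query:
SELECT customer, SUM(quantity) * 1.0 / COUNT(*) AS avg_quantity FROM orders GROUP BY customer

Result:
customer | avg_quantity
---------+-------------
Alice    | 9.5         
Bob      | 9           
Grace    | 11          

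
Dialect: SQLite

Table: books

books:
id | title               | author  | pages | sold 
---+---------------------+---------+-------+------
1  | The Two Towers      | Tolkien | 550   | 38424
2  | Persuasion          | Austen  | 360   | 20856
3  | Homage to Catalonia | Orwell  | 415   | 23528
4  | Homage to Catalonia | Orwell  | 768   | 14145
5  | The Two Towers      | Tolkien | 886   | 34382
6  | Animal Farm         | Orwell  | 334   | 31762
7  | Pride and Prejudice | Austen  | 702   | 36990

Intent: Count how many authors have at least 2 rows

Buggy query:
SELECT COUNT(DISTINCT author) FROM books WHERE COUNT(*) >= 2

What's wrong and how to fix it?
Bug: WHERE filters individual rows, not groups, so a group-level COUNT is invalid there

Fix: Group first with HAVING COUNT(*) >= 2, then COUNT the resulting groups

Corrected query:
SELECT COUNT(*) FROM (SELECT author FROM books GROUP BY author HAVING COUNT(*) >= 2)

Result:
COUNT(*)
--------
3       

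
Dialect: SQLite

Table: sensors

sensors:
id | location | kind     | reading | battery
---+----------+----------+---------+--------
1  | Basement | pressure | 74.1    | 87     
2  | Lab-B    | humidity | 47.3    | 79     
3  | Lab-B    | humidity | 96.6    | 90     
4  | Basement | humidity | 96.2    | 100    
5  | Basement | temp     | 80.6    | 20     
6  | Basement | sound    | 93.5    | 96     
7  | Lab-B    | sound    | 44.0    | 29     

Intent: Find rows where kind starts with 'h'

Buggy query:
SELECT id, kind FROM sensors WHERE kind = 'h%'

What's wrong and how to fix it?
Bug: Wildcards only work with LIKE; '=' treats '%' as a literal character

Fix: Use LIKE for wildcard pattern matching

Corrected query:
SELECT id, kind FROM sensors WHERE kind LIKE 'h%'

Result:
id | kind    
---+---------
2  | humidity
3  | humidity
4  | humidity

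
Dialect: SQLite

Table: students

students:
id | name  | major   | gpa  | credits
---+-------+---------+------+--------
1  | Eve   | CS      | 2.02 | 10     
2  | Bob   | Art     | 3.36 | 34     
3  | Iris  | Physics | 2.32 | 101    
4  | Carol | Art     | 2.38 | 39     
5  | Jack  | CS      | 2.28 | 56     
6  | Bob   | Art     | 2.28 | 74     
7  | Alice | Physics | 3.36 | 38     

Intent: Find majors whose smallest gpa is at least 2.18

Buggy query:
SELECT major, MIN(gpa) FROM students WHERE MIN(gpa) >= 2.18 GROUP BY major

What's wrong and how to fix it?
Bug: Aggregates like MIN are computed per group after WHERE runs

Fix: Replace WHERE with HAVING after the GROUP BY

Corrected query:
SELECT major, MIN(gpa) FROM students GROUP BY major HAVING MIN(gpa) >= 2.18

Result:
major   | MIN(gpa)
--------+---------
Art     | 2.28    
Physics | 2.32    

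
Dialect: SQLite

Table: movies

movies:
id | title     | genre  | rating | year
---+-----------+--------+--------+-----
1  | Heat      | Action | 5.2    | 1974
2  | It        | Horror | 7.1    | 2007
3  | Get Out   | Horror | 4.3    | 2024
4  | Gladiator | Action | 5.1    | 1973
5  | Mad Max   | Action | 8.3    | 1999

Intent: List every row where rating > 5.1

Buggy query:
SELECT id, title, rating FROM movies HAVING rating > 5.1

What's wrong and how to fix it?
Bug: HAVING filters the output of aggregation, but this query has no GROUP BY and no aggregate functions, so SQLite rejects it (HAVING clause on a non-aggregate query); the condition here is per row

Fix: Use WHERE for row-level filtering

Corrected query:
SELECT id, title, rating FROM movies WHERE rating > 5.1

Result:
id | title   | rating
---+---------+-------
1  | Heat    | 5.2   
2  | It      | 7.1   
5  | Mad Max | 8.3   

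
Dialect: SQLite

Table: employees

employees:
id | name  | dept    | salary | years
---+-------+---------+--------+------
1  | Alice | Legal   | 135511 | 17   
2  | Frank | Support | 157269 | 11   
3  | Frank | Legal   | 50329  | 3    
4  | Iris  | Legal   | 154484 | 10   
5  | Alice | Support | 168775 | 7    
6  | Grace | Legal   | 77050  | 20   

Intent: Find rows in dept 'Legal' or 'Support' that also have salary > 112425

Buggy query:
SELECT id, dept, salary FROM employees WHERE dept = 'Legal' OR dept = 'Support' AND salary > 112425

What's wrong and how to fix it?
Bug: Without parentheses, AND is evaluated before OR, so the salary filter only applies to the 'Support' branch

Fix: Add parentheses around the OR so the AND applies to both alternatives

Corrected query:
SELECT id, dept, salary FROM employees WHERE (dept = 'Legal' OR dept = 'Support') AND salary > 112425

Result:
id | dept    | salary
---+---------+-------
1  | Legal   | 135511
2  | Support | 157269
4  | Legal   | 154484
5  | Support | 168775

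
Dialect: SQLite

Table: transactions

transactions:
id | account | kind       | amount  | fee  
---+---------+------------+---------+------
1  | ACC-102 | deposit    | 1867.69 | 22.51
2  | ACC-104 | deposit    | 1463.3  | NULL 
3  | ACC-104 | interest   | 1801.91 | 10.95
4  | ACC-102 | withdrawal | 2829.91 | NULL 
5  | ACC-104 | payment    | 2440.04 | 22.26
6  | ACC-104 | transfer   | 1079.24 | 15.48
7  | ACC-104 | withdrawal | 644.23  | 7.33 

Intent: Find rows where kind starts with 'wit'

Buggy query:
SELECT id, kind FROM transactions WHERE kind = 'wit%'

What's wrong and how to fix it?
Bug: '=' compares the literal string including the % character; pattern matching needs LIKE

Fix: Replace '=' with LIKE so 'wit%' is treated as a pattern

Corrected query:
SELECT id, kind FROM transactions WHERE kind LIKE 'wit%'

Result:
id | kind      
---+-----------
4  | withdrawal
7  | withdrawal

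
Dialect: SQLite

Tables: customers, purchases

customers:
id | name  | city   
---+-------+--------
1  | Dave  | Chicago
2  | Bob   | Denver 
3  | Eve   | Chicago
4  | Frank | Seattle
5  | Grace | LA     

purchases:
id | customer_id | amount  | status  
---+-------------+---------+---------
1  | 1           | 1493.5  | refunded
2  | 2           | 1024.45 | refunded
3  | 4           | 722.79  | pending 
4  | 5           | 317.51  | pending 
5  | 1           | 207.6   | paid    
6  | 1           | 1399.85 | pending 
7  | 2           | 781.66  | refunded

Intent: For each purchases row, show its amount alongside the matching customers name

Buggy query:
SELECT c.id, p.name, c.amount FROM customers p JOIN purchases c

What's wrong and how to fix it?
Bug: Missing join condition: each purchases row is matched to all customers rows instead of just its own

Fix: Add ON c.customer_id = p.id to the JOIN

Corrected query:
SELECT c.id, p.name, c.amount FROM customers p JOIN purchases c ON c.customer_id = p.id

Result:
id | name  | amount 
---+-------+--------
1  | Dave  | 1493.5 
2  | Bob   | 1024.45
3  | Frank | 722.79 
4  | Grace | 317.51 
5  | Dave  | 207.6  
6  | Dave  | 1399.85
7  | Bob   | 781.66 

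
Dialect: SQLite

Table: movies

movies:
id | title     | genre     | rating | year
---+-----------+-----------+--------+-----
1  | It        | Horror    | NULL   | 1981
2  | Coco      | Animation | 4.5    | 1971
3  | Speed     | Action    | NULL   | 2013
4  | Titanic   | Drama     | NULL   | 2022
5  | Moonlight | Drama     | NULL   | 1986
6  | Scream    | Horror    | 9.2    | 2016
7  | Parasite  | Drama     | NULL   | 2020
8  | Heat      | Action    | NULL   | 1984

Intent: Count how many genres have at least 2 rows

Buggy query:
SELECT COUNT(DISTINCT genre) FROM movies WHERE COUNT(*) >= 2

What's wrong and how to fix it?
Bug: COUNT(*) cannot appear in WHERE; the per-group count doesn't exist yet

Fix: Use a subquery that GROUPs and filters with HAVING, then count its rows

Corrected query:
SELECT COUNT(*) FROM (SELECT genre FROM movies GROUP BY genre HAVING COUNT(*) >= 2)

Result:
COUNT(*)
--------
3       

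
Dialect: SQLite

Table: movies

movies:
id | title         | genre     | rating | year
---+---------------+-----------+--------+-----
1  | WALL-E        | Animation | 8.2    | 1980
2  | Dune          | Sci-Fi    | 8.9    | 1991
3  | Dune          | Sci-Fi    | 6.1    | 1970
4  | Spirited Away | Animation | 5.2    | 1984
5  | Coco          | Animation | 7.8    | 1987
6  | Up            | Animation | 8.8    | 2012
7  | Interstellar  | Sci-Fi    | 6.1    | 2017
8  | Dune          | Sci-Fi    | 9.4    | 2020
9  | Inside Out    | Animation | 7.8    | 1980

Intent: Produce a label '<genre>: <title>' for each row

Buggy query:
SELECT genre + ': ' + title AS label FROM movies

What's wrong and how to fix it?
Bug: '+' is numeric addition; on text columns SQLite converts them to 0 instead of concatenating

Fix: Use the || operator for string concatenation

Corrected query:
SELECT genre || ': ' || title AS label FROM movies

Result:
label                   
------------------------
Animation: WALL-E       
Sci-Fi: Dune            
Sci-Fi: Dune            
Animation: Spirited Away
Animation: Coco         
Animation: Up           
Sci-Fi: Interstellar    
Sci-Fi: Dune            
Animation: Inside Out   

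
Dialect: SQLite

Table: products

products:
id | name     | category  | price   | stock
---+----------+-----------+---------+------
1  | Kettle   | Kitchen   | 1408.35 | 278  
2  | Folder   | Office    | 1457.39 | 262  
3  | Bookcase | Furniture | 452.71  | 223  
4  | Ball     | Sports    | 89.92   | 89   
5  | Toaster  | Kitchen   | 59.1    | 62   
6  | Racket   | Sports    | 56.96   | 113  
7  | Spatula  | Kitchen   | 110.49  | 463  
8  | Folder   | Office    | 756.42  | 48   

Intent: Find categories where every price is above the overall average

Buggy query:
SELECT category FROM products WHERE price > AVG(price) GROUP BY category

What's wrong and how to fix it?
Bug: WHERE evaluates per row before aggregation, so AVG() is unavailable

Fix: Compute the overall average in a scalar subquery and compare each group's MIN against it in HAVING

Corrected query:
SELECT category FROM products GROUP BY category HAVING MIN(price) > (SELECT AVG(price) FROM products)

Result:
category
--------
Office  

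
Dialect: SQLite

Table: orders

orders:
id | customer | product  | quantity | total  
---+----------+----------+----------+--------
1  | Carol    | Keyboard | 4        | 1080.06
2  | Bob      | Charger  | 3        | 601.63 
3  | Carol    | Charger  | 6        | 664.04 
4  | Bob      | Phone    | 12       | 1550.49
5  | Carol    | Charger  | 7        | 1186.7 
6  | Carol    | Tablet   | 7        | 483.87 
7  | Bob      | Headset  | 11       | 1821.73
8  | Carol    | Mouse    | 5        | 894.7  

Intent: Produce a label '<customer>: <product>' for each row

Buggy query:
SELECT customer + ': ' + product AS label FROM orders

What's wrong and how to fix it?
Bug: '+' is numeric addition; on text columns SQLite converts them to 0 instead of concatenating

Fix: Replace + with || to concatenate text

Corrected query:
SELECT customer || ': ' || product AS label FROM orders

Result:
label          
---------------
Carol: Keyboard
Bob: Charger   
Carol: Charger 
Bob: Phone     
Carol: Charger 
Carol: Tablet  
Bob: Headset   
Carol: Mouse   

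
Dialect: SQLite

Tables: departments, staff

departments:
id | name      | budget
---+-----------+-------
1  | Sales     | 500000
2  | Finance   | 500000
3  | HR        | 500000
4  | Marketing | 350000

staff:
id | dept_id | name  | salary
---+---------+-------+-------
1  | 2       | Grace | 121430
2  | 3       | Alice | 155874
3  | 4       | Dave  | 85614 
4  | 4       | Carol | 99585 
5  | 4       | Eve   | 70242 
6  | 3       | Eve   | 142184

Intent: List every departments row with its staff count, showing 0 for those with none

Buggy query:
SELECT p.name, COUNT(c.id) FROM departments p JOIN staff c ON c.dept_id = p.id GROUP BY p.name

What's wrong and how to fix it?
Bug: INNER JOIN drops departments rows that have no matching staff rows

Fix: Switch to LEFT JOIN to retain unmatched parent rows

Corrected query:
SELECT p.name, COUNT(c.id) FROM departments p LEFT JOIN staff c ON c.dept_id = p.id GROUP BY p.name

Result:
name      | COUNT(c.id)
----------+------------
Finance   | 1          
HR        | 2          
Marketing | 3          
Sales     | 0          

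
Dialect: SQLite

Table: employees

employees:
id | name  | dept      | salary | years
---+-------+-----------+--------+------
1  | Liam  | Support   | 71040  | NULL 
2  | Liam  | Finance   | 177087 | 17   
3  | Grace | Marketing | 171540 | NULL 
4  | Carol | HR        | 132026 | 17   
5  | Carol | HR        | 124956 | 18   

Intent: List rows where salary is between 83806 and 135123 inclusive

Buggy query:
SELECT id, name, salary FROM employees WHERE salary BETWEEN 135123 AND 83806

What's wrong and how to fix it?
Bug: BETWEEN expects the lower bound first; with 135123 AND 83806 the range is empty

Fix: Write BETWEEN 83806 AND 135123

Corrected query:
SELECT id, name, salary FROM employees WHERE salary BETWEEN 83806 AND 135123

Result:
id | name  | salary
---+-------+-------
4  | Carol | 132026
5  | Carol | 124956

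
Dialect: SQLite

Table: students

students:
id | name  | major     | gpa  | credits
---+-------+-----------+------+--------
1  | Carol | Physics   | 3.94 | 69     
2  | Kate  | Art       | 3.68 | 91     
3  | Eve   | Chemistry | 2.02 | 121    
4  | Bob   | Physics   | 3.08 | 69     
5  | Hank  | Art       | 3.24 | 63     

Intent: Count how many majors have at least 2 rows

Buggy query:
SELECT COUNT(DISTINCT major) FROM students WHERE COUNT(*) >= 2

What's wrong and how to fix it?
Bug: COUNT(*) cannot appear in WHERE; the per-group count doesn't exist yet

Fix: Use a subquery that GROUPs and filters with HAVING, then count its rows

Corrected query:
SELECT COUNT(*) FROM (SELECT major FROM students GROUP BY major HAVING COUNT(*) >= 2)

Result:
COUNT(*)
--------
2       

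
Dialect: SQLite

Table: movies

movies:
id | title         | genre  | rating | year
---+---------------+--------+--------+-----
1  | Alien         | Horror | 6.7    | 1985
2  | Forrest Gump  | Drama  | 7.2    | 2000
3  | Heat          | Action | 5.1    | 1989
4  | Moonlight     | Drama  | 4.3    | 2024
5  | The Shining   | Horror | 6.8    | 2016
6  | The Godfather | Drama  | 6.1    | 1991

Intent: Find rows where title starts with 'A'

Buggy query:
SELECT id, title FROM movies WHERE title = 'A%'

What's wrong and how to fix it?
Bug: '=' compares the literal string including the % character; pattern matching needs LIKE

Fix: Use LIKE for wildcard pattern matching

Corrected query:
SELECT id, title FROM movies WHERE title LIKE 'A%'

Result:
id | title
---+------
1  | Alien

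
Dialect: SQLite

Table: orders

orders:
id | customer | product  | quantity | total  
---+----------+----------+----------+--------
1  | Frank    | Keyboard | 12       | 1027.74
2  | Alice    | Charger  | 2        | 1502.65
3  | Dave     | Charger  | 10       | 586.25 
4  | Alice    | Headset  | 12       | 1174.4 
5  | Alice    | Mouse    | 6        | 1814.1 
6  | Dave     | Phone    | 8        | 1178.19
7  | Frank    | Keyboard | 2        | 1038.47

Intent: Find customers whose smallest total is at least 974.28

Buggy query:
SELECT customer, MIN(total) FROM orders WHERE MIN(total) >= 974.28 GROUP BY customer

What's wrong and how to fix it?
Bug: MIN() in WHERE is a misuse of aggregate

Fix: Replace WHERE with HAVING after the GROUP BY

Corrected query:
SELECT customer, MIN(total) FROM orders GROUP BY customer HAVING MIN(total) >= 974.28

Result:
customer | MIN(total)
---------+-----------
Alice    | 1174.4    
Frank    | 1027.74   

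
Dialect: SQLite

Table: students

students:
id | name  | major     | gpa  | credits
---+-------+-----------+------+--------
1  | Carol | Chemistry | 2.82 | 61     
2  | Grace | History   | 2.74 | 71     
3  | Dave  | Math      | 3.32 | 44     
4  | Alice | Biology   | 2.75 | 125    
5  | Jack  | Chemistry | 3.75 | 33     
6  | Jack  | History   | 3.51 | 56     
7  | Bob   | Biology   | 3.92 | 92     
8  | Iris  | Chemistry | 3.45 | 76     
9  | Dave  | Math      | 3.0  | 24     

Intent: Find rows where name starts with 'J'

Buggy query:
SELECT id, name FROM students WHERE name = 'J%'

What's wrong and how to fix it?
Bug: Wildcards only work with LIKE; '=' treats '%' as a literal character

Fix: Use LIKE for wildcard pattern matching

Corrected query:
SELECT id, name FROM students WHERE name LIKE 'J%'

Result:
id | name
---+-----
5  | Jack
6  | Jack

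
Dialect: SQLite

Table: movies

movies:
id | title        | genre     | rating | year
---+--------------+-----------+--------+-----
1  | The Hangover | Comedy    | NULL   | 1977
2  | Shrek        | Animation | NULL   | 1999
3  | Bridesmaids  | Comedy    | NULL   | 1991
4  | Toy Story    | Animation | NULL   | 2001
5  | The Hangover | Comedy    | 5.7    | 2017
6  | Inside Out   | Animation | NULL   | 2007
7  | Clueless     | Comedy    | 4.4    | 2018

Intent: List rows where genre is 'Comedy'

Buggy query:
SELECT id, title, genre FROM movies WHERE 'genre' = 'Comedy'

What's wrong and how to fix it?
Bug: 'genre' in single quotes is a string literal, not the column; the comparison is literal-vs-literal and never true

Fix: Reference the column as genre without single quotes

Corrected query:
SELECT id, title, genre FROM movies WHERE genre = 'Comedy'

Result:
id | title        | genre 
---+--------------+-------
1  | The Hangover | Comedy
3  | Bridesmaids  | Comedy
5  | The Hangover | Comedy
7  | Clueless     | Comedy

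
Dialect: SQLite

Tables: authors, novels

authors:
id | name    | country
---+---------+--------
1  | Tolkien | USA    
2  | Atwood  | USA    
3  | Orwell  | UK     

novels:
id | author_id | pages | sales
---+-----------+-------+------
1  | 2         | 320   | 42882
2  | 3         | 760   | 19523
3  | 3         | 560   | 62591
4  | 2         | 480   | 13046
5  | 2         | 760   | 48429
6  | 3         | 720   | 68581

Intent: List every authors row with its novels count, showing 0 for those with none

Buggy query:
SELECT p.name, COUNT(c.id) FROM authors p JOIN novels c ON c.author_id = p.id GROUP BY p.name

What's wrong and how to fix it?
Bug: An inner join excludes parents with zero children

Fix: Use LEFT JOIN so parents without children still appear (COUNT(c.id) gives 0)

Corrected query:
SELECT p.name, COUNT(c.id) FROM authors p LEFT JOIN novels c ON c.author_id = p.id GROUP BY p.name

Result:
name    | COUNT(c.id)
--------+------------
Atwood  | 3          
Orwell  | 3          
Tolkien | 0          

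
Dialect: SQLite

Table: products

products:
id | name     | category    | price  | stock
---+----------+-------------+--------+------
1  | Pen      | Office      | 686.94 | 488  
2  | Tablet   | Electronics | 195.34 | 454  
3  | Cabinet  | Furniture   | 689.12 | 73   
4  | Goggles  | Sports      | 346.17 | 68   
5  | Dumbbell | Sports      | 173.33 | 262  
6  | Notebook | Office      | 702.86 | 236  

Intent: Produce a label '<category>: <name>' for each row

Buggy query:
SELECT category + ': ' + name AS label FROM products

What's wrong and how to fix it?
Bug: '+' is numeric addition; on text columns SQLite converts them to 0 instead of concatenating

Fix: Use the || operator for string concatenation

Corrected query:
SELECT category || ': ' || name AS label FROM products

Result:
label              
-------------------
Office: Pen        
Electronics: Tablet
Furniture: Cabinet 
Sports: Goggles    
Sports: Dumbbell   
Office: Notebook   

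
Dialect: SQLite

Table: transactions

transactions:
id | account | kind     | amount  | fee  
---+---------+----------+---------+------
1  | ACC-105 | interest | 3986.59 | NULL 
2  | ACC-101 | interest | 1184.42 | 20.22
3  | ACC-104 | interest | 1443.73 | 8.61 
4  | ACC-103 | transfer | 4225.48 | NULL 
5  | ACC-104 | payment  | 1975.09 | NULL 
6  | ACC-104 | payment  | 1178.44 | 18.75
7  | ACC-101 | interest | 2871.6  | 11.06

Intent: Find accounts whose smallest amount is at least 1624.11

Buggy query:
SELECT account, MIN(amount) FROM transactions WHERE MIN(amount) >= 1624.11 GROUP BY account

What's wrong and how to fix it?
Bug: Aggregates like MIN are computed per group after WHERE runs

Fix: Replace WHERE with HAVING after the GROUP BY

Corrected query:
SELECT account, MIN(amount) FROM transactions GROUP BY account HAVING MIN(amount) >= 1624.11

Result:
account | MIN(amount)
--------+------------
ACC-103 | 4225.48    
ACC-105 | 3986.59    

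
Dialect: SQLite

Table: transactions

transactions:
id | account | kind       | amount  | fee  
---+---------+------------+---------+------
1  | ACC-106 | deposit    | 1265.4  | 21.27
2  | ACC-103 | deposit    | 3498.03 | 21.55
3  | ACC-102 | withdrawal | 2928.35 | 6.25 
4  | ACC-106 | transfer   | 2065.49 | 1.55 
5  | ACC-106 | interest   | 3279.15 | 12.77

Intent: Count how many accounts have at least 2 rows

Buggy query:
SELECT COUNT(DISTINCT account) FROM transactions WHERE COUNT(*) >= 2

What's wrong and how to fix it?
Bug: COUNT(*) cannot appear in WHERE; the per-group count doesn't exist yet

Fix: Use a subquery that GROUPs and filters with HAVING, then count its rows

Corrected query:
SELECT COUNT(*) FROM (SELECT account FROM transactions GROUP BY account HAVING COUNT(*) >= 2)

Result:
COUNT(*)
--------
1       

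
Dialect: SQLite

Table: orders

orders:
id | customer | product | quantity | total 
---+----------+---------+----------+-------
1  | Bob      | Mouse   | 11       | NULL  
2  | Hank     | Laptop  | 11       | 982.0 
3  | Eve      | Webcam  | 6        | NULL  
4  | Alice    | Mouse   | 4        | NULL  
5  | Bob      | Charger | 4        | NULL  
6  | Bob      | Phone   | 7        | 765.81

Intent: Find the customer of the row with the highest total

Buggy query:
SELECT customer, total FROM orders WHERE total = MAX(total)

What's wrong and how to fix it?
Bug: MAX(total) is an aggregate and cannot be used directly in WHERE

Fix: Wrap MAX in a scalar subquery so WHERE compares against a single value

Corrected query:
SELECT customer, total FROM orders WHERE total = (SELECT MAX(total) FROM orders)

Result:
customer | total
---------+------
Hank     | 982  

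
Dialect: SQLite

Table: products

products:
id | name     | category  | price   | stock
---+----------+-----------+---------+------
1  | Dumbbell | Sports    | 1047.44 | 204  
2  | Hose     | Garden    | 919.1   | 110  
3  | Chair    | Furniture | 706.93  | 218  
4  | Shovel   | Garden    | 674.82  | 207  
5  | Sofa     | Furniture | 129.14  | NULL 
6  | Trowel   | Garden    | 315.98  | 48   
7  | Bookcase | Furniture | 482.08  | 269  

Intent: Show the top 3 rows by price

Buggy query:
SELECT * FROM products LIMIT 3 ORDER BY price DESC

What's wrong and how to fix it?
Bug: LIMIT must come after ORDER BY

Fix: Sort with ORDER BY, then apply LIMIT

Corrected query:
SELECT * FROM products ORDER BY price DESC LIMIT 3

Result:
id | name     | category  | price   | stock
---+----------+-----------+---------+------
1  | Dumbbell | Sports    | 1047.44 | 204  
2  | Hose     | Garden    | 919.1   | 110  
3  | Chair    | Furniture | 706.93  | 218  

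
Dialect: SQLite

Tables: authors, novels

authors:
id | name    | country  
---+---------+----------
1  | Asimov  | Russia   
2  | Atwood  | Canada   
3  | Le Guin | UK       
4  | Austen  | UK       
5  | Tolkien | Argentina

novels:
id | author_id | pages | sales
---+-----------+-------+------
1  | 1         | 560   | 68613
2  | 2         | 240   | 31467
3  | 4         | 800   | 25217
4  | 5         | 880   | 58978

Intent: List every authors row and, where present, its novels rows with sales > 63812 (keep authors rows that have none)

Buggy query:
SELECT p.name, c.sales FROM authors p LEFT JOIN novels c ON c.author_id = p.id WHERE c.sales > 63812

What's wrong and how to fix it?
Bug: Filtering c.sales in WHERE discards the NULL rows produced by LEFT JOIN, turning it into an inner join

Fix: Put 'c.sales > 63812' in the JOIN's ON clause instead of WHERE

Corrected query:
SELECT p.name, c.sales FROM authors p LEFT JOIN novels c ON c.author_id = p.id AND c.sales > 63812

Result:
name    | sales
--------+------
Asimov  | 68613
Atwood  | NULL 
Le Guin | NULL 
Austen  | NULL 
Tolkien | NULL 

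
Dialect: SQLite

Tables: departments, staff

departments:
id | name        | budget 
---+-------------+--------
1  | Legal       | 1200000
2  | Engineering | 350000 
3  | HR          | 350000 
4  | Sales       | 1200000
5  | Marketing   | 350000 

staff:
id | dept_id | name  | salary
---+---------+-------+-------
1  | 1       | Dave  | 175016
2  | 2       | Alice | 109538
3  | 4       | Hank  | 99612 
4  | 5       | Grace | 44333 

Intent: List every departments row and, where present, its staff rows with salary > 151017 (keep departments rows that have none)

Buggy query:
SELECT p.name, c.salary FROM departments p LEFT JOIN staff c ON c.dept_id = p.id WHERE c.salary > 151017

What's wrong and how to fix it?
Bug: Filtering c.salary in WHERE discards the NULL rows produced by LEFT JOIN, turning it into an inner join

Fix: Move the right-table condition into the ON clause so unmatched parents are kept

Corrected query:
SELECT p.name, c.salary FROM departments p LEFT JOIN staff c ON c.dept_id = p.id AND c.salary > 151017

Result:
name        | salary
------------+-------
Legal       | 175016
Engineering | NULL  
HR          | NULL  
Sales       | NULL  
Marketing   | NULL  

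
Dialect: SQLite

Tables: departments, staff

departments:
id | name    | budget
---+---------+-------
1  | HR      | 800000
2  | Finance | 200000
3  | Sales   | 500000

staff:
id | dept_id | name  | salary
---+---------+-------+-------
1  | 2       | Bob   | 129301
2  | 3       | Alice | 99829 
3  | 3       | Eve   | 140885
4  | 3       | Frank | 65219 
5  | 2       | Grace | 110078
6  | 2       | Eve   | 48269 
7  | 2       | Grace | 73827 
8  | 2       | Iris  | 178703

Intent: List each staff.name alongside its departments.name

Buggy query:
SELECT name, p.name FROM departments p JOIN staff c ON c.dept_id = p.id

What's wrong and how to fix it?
Bug: Both tables have a 'name' column; the unqualified reference is ambiguous

Fix: Qualify the column with its table alias (c.name)

Corrected query:
SELECT c.name, p.name FROM departments p JOIN staff c ON c.dept_id = p.id

Result:
name  | name   
------+--------
Bob   | Finance
Alice | Sales  
Eve   | Sales  
Frank | Sales  
Grace | Finance
Eve   | Finance
Grace | Finance
Iris  | Finance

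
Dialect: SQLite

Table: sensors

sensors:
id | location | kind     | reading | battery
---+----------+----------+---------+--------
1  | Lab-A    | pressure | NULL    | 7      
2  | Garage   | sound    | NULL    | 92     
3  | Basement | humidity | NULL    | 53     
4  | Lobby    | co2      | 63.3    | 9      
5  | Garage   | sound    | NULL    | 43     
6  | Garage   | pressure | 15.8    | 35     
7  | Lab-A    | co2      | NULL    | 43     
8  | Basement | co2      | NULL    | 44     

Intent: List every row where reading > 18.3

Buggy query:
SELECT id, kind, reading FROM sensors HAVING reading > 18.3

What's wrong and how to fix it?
Bug: HAVING filters the output of aggregation, but this query has no GROUP BY and no aggregate functions, so SQLite rejects it (HAVING clause on a non-aggregate query); the condition here is per row

Fix: Replace HAVING with WHERE since the condition applies to individual rows

Corrected query:
SELECT id, kind, reading FROM sensors WHERE reading > 18.3

Result:
id | kind | reading
---+------+--------
4  | co2  | 63.3   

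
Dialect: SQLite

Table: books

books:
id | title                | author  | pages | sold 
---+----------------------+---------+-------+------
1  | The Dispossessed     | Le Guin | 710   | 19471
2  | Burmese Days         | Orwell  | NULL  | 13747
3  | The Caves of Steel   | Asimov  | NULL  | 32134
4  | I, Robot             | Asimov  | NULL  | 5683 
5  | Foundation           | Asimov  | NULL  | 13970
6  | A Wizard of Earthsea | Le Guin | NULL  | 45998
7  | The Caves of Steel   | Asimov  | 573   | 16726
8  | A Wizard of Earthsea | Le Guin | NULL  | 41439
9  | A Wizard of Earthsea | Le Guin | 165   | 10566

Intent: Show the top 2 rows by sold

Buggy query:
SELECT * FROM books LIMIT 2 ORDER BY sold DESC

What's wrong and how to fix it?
Bug: LIMIT must come after ORDER BY

Fix: Sort with ORDER BY, then apply LIMIT

Corrected query:
SELECT * FROM books ORDER BY sold DESC LIMIT 2

Result:
id | title                | author  | pages | sold 
---+----------------------+---------+-------+------
6  | A Wizard of Earthsea | Le Guin | NULL  | 45998
8  | A Wizard of Earthsea | Le Guin | NULL  | 41439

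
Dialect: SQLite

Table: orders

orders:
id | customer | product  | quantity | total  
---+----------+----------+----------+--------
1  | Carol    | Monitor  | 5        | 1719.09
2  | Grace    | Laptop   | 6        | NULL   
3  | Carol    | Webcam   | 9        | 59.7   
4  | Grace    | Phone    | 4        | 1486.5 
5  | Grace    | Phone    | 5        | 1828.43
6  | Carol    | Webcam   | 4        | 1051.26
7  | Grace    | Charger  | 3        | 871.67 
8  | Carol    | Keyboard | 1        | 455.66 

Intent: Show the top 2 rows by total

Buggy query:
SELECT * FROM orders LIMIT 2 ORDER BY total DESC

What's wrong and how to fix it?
Bug: LIMIT must come after ORDER BY

Fix: Swap the clauses: ORDER BY first, then LIMIT

Corrected query:
SELECT * FROM orders ORDER BY total DESC LIMIT 2

Result:
id | customer | product | quantity | total  
---+----------+---------+----------+--------
5  | Grace    | Phone   | 5        | 1828.43
1  | Carol    | Monitor | 5        | 1719.09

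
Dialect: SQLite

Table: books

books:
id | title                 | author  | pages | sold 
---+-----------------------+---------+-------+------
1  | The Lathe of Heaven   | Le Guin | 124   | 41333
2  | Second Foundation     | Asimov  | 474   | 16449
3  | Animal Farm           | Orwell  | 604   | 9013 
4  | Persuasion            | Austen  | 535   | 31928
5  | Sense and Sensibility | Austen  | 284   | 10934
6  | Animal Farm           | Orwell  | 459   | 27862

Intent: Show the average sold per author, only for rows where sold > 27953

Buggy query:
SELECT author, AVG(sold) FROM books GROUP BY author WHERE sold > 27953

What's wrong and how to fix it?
Bug: WHERE cannot follow GROUP BY

Fix: Move the WHERE clause before GROUP BY

Corrected query:
SELECT author, AVG(sold) FROM books WHERE sold > 27953 GROUP BY author

Result:
author  | AVG(sold)
--------+----------
Austen  | 31928    
Le Guin | 41333    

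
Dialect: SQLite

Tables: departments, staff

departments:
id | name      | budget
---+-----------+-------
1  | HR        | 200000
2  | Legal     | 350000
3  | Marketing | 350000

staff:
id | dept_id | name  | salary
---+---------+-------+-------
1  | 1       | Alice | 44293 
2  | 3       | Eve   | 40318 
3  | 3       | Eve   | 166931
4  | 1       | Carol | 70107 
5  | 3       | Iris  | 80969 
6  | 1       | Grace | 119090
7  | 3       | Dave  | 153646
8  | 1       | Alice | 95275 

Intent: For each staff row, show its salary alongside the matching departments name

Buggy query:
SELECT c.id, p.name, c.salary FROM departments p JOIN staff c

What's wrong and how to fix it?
Bug: JOIN with no ON clause produces a cartesian product; every staff row pairs with every departments row

Fix: Specify the join condition linking the foreign key to the parent id

Corrected query:
SELECT c.id, p.name, c.salary FROM departments p JOIN staff c ON c.dept_id = p.id

Result:
id | name      | salary
---+-----------+-------
1  | HR        | 44293 
2  | Marketing | 40318 
3  | Marketing | 166931
4  | HR        | 70107 
5  | Marketing | 80969 
6  | HR        | 119090
7  | Marketing | 153646
8  | HR        | 95275 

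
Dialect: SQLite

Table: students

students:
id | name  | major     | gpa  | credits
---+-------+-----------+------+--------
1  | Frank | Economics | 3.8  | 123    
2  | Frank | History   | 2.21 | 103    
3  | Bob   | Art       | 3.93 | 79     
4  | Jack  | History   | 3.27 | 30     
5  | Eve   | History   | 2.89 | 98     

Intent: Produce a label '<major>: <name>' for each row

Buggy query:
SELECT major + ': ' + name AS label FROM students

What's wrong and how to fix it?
Bug: SQLite uses || for string concatenation; + coerces text to numbers (yielding 0)

Fix: Replace + with || to concatenate text

Corrected query:
SELECT major || ': ' || name AS label FROM students

Result:
label           
----------------
Economics: Frank
History: Frank  
Art: Bob        
History: Jack   
History: Eve    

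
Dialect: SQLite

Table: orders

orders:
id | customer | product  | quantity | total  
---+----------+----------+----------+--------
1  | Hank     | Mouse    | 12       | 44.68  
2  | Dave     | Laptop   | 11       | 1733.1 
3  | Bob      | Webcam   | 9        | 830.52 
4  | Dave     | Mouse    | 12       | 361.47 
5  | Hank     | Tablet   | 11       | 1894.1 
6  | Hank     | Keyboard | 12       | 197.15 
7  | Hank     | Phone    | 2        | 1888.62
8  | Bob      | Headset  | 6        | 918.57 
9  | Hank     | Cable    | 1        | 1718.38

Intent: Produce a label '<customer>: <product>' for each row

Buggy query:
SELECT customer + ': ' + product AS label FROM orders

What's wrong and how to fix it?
Bug: SQLite uses || for string concatenation; + coerces text to numbers (yielding 0)

Fix: Use the || operator for string concatenation

Corrected query:
SELECT customer || ': ' || product AS label FROM orders

Result:
label         
--------------
Hank: Mouse   
Dave: Laptop  
Bob: Webcam   
Dave: Mouse   
Hank: Tablet  
Hank: Keyboard
Hank: Phone   
Bob: Headset  
Hank: Cable   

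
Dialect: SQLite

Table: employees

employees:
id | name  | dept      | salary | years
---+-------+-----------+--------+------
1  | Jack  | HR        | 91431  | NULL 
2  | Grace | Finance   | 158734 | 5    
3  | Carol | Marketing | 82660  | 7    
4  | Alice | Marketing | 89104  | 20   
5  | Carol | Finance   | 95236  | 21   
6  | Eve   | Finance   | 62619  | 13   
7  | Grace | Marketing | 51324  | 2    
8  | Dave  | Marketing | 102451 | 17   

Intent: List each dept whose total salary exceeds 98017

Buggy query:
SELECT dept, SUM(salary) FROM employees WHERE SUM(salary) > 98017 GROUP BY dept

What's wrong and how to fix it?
Bug: Aggregate functions cannot appear in a WHERE clause

Fix: Move the aggregate condition to a HAVING clause

Corrected query:
SELECT dept, SUM(salary) FROM employees GROUP BY dept HAVING SUM(salary) > 98017

Result:
dept      | SUM(salary)
----------+------------
Finance   | 316589     
Marketing | 325539     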